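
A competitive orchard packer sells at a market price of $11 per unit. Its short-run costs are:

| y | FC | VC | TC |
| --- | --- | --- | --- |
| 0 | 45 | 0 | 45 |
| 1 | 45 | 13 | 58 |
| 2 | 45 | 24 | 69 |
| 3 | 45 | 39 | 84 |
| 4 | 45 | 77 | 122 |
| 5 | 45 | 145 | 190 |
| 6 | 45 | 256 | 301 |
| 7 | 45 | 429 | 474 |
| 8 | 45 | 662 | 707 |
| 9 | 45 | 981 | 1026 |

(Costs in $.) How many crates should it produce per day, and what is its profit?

y = 0 (shut down); profit = -$45

Tabulate TR − TC: y=0: -45; y=1: -47; y=2: -47; y=3: -51; y=4: -78; y=5: -135; y=6: -235; y=7: -397; y=8: -619; y=9: -927.
Profit is highest at y = 0. Equivalently, the lowest AVC in the table is 24/2 ≈ $12 at y = 2, and P = $11 falls below it — price never covers variable cost, so the firm shuts down and loses only its fixed cost.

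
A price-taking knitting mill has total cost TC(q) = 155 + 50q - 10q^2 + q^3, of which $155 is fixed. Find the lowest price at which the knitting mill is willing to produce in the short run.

$25 per unit

The firm shuts down when price falls below the minimum of average variable cost. AVC = VC/q = 50 - 10q + q^2.
At the minimum of AVC, MC = AVC. MC = 50 - 20q + 3q^2; setting MC = AVC gives 2q^2 - 10q = 0, so q = 5. min AVC = 25.
For P < $25 the firm produces nothing.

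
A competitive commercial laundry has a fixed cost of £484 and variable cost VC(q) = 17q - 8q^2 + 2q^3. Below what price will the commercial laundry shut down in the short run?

The shutdown price is the minimum of AVC. VC = 17q - 8q^2 + 2q^3, so AVC = 17 - 8q + 2q^2.
dAVC/dq = -8 + 4q = 0 gives q = 2. min AVC = 17 - 8·2 + 2·2^2 = 9.
For P < £9 the firm produces nothing.

£9 per unit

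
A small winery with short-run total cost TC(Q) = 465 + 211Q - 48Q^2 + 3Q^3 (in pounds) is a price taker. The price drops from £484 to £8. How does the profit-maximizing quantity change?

MC = 211 - 96Q + 9Q^2; the shutdown threshold is min AVC = £19 (at Q = 8).
At P = £484 ≥ min AVC, set P = MC on the rising branch: Q = 13.
At P = £8 < min AVC = £19, price no longer covers variable cost at any output, so the firm shuts down: Q = 0.

Output falls from 13 to 0 (the firm shuts down)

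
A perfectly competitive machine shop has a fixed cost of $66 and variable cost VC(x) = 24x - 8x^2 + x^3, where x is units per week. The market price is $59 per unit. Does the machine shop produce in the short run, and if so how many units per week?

Produce at x = 7

Strip out fixed cost: VC = 24x - 8x^2 + x^3. Then AVC = 24 - 8x + x^2 and MC = 24 - 16x + 3x^2.
AVC hits its minimum where MC = AVC, at x = 4, giving min AVC = 24 - 8·4 + 4^2 = $8.
P = $59 exceeds min AVC = $8, so the firm stays open.
P = MC gives -35 - 16x + 3x^2 = 0, with roots -5/3 and 7. Take the larger (rising MC): x* = 7.
Check: AVC at x = 7 is $17 ≤ P, so revenue covers variable cost.
Profit = P·x − TC = 59·7 − 185 = $228.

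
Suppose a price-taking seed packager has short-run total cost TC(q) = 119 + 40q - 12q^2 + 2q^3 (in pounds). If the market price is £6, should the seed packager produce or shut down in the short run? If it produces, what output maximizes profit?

From TC, MC = TC'(q) = 40 - 24q + 6q^2 and AVC = VC/q = 40 - 12q + 2q^2.
AVC hits its minimum where MC = AVC, at q = 3, giving min AVC = 40 - 12·3 + 2·3^2 = £22.
With P < min AVC (£6 < £22), every unit sold adds to the loss.
Best response: produce nothing and absorb the £119 fixed cost.

Shut down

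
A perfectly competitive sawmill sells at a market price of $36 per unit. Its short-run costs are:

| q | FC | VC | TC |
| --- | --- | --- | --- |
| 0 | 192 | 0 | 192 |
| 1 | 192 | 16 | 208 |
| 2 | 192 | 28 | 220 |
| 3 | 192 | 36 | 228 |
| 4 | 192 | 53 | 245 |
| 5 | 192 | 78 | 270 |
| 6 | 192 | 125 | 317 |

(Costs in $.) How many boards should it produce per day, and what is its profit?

q = 5; profit = -$90

Tabulate TR − TC: q=0: -192; q=1: -172; q=2: -148; q=3: -120; q=4: -101; q=5: -90; q=6: -101.
Profit is maximized at q = 5. AVC there is 78/5 = $15.60 ≤ P, so producing beats shutting down (which would give -$192).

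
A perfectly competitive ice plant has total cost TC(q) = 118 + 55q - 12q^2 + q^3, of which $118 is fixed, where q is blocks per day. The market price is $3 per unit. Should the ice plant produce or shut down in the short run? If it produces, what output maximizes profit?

Strip out fixed cost: VC = 55q - 12q^2 + q^3. Then AVC = 55 - 12q + q^2 and MC = 55 - 24q + 3q^2.
The AVC parabola has its vertex at q = 12/2 = 6, where AVC = 55 - 12·6 + 6^2 = $19.
P = $3 lies below min AVC = $19; no output level covers variable cost.
The firm minimizes its loss by shutting down and losing only its fixed cost of $118.

Shut down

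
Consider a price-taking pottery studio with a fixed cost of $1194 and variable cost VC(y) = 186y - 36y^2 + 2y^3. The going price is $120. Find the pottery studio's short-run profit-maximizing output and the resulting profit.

Profit = -$226 at y = 11

AVC = 186 - 36y + 2y^2 has its minimum $24 at y = 9; price $120 clears that bar, so the firm operates.
With MC = 186 - 72y + 6y^2, P = MC on the upward-sloping part at y* = 11.
TR = 120·11 = 1320. TC = 1194 + 352 = 1546. Profit = 1320 − 1546 = -$226.
Shutting down would mean losing the fixed cost of $1194, so operating at a loss of $226 is better by $968.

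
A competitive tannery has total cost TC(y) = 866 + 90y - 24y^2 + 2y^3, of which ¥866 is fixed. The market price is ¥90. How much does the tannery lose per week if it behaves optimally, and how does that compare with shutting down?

AVC = 90 - 24y + 2y^2; min AVC = ¥18 at y = 6. Since P = ¥90 ≥ min AVC, the firm produces.
MC = 90 - 48y + 6y^2. Setting P = MC and taking the root on the rising branch gives y* = 8.
TR = 90·8 = 720. TC = 866 + 208 = 1074. Profit = 720 − 1074 = -¥354.
Shutting down would mean losing the fixed cost of ¥866, so operating at a loss of ¥354 is better by ¥512.

Profit = -¥354 at y = 8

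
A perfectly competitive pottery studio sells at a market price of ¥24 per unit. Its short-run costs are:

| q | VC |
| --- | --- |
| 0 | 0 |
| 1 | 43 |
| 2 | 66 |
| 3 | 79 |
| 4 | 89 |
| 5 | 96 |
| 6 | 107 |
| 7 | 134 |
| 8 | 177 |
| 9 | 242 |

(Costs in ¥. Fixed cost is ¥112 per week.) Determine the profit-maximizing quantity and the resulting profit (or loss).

q = 6; profit = -¥75

Profit at each row (π = 24q − TC): q=0: -112; q=1: -131; q=2: -130; q=3: -119; q=4: -105; q=5: -88; q=6: -75; q=7: -78; q=8: -97; q=9: -138.
Profit is maximized at q = 6. AVC there is 107/6 = ¥17.83 ≤ P, so producing beats shutting down (which would give -¥112).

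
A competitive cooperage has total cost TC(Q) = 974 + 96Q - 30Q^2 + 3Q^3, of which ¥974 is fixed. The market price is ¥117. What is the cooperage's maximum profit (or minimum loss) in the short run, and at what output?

Profit = -¥386 at Q = 7

AVC = 96 - 30Q + 3Q^2; min AVC = ¥21 at Q = 5. Since P = ¥117 ≥ min AVC, the firm produces.
With MC = 96 - 60Q + 9Q^2, P = MC on the upward-sloping part at Q* = 7.
TR = 117·7 = 819. TC = 974 + 231 = 1205. Profit = 819 − 1205 = -¥386.
By producing, the firm covers all variable cost plus ¥588 of fixed cost; shutting down would lose the full ¥974.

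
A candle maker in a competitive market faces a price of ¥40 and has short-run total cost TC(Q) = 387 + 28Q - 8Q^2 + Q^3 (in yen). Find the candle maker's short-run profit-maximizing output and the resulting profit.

Profit = -¥243 at Q = 6

AVC = 28 - 8Q + Q^2; min AVC = ¥12 at Q = 4. Since P = ¥40 ≥ min AVC, the firm produces.
MC = 28 - 16Q + 3Q^2. Setting P = MC and taking the root on the rising branch gives Q* = 6.
TR = 40·6 = 240. TC = 387 + 96 = 483. Profit = 240 − 483 = -¥243.
Shutting down would mean losing the fixed cost of ¥387, so operating at a loss of ¥243 is better by ¥144.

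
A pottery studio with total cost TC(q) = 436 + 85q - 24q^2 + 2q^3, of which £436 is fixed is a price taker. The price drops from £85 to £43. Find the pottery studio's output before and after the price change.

MC = 85 - 48q + 6q^2; the shutdown threshold is min AVC = £13 (at q = 6).
At P = £85 ≥ min AVC, set P = MC on the rising branch: q = 8.
At P = £43 ≥ min AVC, set P = MC: q = 7. The firm stays open but cuts output.

Output falls from 8 to 7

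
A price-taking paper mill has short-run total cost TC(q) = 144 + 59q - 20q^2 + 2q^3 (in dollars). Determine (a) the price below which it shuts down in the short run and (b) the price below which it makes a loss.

AVC = 59 - 20q + 2q^2; minimized at q = 5, giving min AVC = $9. That is the shutdown price.
ATC = 144/q + 59 - 20q + 2q^2. Setting dATC/dq = −144/q^2 − 20 + 4q = 0 gives q = 6 (since 4·6^3 − 20·6^2 = 144).
min ATC = 144/6 + 59 − 20·6 + 2·6^2 = $35. That is the break-even price.
Between these two prices the firm operates at a loss; above $35 it earns a profit.

Shutdown price = $9; break-even price = $35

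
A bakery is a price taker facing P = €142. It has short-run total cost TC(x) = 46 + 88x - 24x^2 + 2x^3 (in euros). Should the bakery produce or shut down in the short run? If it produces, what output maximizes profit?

Produce at x = 9

From TC, MC = TC'(x) = 88 - 48x + 6x^2 and AVC = VC/x = 88 - 24x + 2x^2.
The AVC parabola has its vertex at x = 24/4 = 6, where AVC = 88 - 24·6 + 2·6^2 = €16.
P = €142 exceeds min AVC = €16, so the firm stays open.
P = MC gives -54 - 48x + 6x^2 = 0, with roots -1 and 9. Take the larger (rising MC): x* = 9.
Check: AVC at x = 9 is €34 ≤ P, so revenue covers variable cost.
Profit = P·x − TC = 142·9 − 352 = €926.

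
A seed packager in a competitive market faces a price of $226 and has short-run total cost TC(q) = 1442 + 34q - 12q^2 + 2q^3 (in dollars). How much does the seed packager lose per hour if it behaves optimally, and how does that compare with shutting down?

Profit = -$162 at q = 8

AVC = 34 - 12q + 2q^2; min AVC = $16 at q = 3. Since P = $226 ≥ min AVC, the firm produces.
With MC = 34 - 24q + 6q^2, P = MC on the upward-sloping part at q* = 8.
TR = 226·8 = 1808. TC = 1442 + 528 = 1970. Profit = 1808 − 1970 = -$162.
Shutting down would mean losing the fixed cost of $1442, so operating at a loss of $162 is better by $1280.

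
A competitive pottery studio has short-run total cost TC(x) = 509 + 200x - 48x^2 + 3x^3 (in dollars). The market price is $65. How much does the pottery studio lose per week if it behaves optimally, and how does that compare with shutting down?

AVC = 200 - 48x + 3x^2; min AVC = $8 at x = 8. Since P = $65 ≥ min AVC, the firm produces.
With MC = 200 - 96x + 9x^2, P = MC on the upward-sloping part at x* = 9.
TR = 65·9 = 585. TC = 509 + 99 = 608. Profit = 585 − 608 = -$23.
Shutting down would mean losing the fixed cost of $509, so operating at a loss of $23 is better by $486.

Profit = -$23 at x = 9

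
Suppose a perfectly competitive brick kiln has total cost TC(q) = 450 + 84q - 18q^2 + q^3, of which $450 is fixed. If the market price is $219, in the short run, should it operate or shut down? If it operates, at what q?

Strip out fixed cost: VC = 84q - 18q^2 + q^3. Then AVC = 84 - 18q + q^2 and MC = 84 - 36q + 3q^2.
AVC hits its minimum where MC = AVC, at q = 9, giving min AVC = 84 - 18·9 + 9^2 = $3.
Because $219 ≥ $3, revenue can cover variable cost; the firm operates.
Solving P = MC: -135 - 36q + 3q^2 = 0 ⇒ q = -3 or 15. On the upward-sloping branch, q* = 15.
Check: AVC at q = 15 is $39 ≤ P, so revenue covers variable cost.
Profit = P·q − TC = 219·15 − 1035 = $2250.

Produce at q = 15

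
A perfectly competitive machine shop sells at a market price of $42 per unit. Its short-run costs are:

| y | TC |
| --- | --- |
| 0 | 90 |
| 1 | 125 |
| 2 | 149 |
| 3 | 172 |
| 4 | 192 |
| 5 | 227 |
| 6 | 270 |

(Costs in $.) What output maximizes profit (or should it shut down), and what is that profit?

Compute π = P·y − TC at each output: y=0: -90; y=1: -83; y=2: -65; y=3: -46; y=4: -24; y=5: -17; y=6: -18.
Profit is maximized at y = 5. AVC there is 137/5 = $27.40 ≤ P, so producing beats shutting down (which would give -$90).

y = 5; profit = -$17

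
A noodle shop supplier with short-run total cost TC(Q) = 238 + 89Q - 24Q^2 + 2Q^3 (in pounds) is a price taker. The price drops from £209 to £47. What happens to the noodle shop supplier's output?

Output falls from 10 to 7

MC = 89 - 48Q + 6Q^2; the shutdown threshold is min AVC = £17 (at Q = 6).
At P = £209 ≥ min AVC, set P = MC on the rising branch: Q = 10.
At P = £47 ≥ min AVC, set P = MC: Q = 7. The firm stays open but cuts output.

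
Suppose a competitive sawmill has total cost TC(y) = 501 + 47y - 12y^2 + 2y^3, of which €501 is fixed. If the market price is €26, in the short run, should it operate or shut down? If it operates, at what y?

From TC, MC = TC'(y) = 47 - 24y + 6y^2 and AVC = VC/y = 47 - 12y + 2y^2.
The AVC parabola has its vertex at y = 12/4 = 3, where AVC = 47 - 12·3 + 2·3^2 = €29.
P = €26 lies below min AVC = €29; no output level covers variable cost.
Best response: produce nothing and absorb the €501 fixed cost.

Shut down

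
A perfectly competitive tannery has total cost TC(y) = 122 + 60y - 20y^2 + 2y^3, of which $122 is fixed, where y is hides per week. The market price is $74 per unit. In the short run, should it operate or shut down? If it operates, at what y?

Variable cost is VC = 60y - 20y^2 + 2y^3, so AVC = VC/y = 60 - 20y + 2y^2 and MC = dTC/dy = 60 - 40y + 6y^2.
AVC hits its minimum where MC = AVC, at y = 5, giving min AVC = 60 - 20·5 + 2·5^2 = $10.
P = $74 exceeds min AVC = $10, so the firm stays open.
Set P = MC: 74 = 60 - 40y + 6y^2 → -14 - 40y + 6y^2 = 0. The roots are y = -1/3 and y = 7; the profit-maximizing output is on the rising part of MC, so y* = 7.
Check: AVC at y = 7 is $18 ≤ P, so revenue covers variable cost.
Profit = P·y − TC = 74·7 − 248 = $270.

Produce at y = 7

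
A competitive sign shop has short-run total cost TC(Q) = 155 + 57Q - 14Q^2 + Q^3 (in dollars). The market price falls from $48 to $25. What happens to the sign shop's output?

AVC = 57 - 14Q + Q^2, minimized at Q = 7 where min AVC = $8. MC = 57 - 28Q + 3Q^2.
At P = $48 ≥ min AVC, set P = MC on the rising branch: Q = 9.
At P = $25 ≥ min AVC, set P = MC: Q = 8. The firm stays open but cuts output.

Output falls from 9 to 8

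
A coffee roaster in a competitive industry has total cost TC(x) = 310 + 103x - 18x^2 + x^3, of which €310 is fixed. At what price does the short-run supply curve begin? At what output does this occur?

€22 per unit, at x = 9

Short-run supply begins at min AVC. From VC = 103x - 18x^2 + x^3, AVC = 103 - 18x + x^2.
dAVC/dx = -18 + 2x = 0 gives x = 9. min AVC = 103 - 18·9 + 9^2 = 22.
So the shutdown price is €22.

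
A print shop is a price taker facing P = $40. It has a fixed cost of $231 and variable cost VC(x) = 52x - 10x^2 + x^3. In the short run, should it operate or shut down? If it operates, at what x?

From TC, MC = TC'(x) = 52 - 20x + 3x^2 and AVC = VC/x = 52 - 10x + x^2.
The AVC parabola has its vertex at x = 10/2 = 5, where AVC = 52 - 10·5 + 5^2 = $27.
Since P = $40 ≥ min AVC = $27, price covers variable cost and the firm should produce.
P = MC gives 12 - 20x + 3x^2 = 0, with roots 2/3 and 6. Take the larger (rising MC): x* = 6.
Check: AVC at x = 6 is $28 ≤ P, so revenue covers variable cost.
Profit = P·x − TC = 40·6 − 399 = -$159, a loss, but smaller than the $231 fixed cost the firm would lose by shutting down.

Produce at x = 6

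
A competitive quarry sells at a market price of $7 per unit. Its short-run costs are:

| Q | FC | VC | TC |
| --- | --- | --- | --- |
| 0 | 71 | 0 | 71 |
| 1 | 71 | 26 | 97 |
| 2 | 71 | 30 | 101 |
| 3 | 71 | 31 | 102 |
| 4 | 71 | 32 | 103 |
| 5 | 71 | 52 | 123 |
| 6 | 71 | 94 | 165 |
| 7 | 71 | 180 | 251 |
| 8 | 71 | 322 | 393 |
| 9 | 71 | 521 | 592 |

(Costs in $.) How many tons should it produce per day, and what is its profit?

Q = 0 (shut down); profit = -$71

Tabulate TR − TC: Q=0: -71; Q=1: -90; Q=2: -87; Q=3: -81; Q=4: -75; Q=5: -88; Q=6: -123; Q=7: -202; Q=8: -337; Q=9: -529.
Profit is highest at Q = 0. Equivalently, the lowest AVC in the table is 32/4 ≈ $8 at Q = 4, and P = $7 falls below it — price never covers variable cost, so the firm shuts down and loses only its fixed cost.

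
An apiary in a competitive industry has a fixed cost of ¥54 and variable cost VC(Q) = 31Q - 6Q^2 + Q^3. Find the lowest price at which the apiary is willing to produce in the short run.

Short-run supply begins at min AVC. From VC = 31Q - 6Q^2 + Q^3, AVC = 31 - 6Q + Q^2.
dAVC/dQ = -6 + 2Q = 0 gives Q = 3. min AVC = 31 - 6·3 + 3^2 = 22.
For P < ¥22 the firm produces nothing.

¥22 per unit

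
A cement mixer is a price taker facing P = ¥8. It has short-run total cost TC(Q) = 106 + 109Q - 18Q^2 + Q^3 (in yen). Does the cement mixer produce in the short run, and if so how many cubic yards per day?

Variable cost is VC = 109Q - 18Q^2 + Q^3, so AVC = VC/Q = 109 - 18Q + Q^2 and MC = dTC/dQ = 109 - 36Q + 3Q^2.
AVC is minimized where dAVC/dQ = -18 + 2Q = 0, at Q = 9; min AVC = 109 - 18·9 + 9^2 = ¥28.
P = ¥8 lies below min AVC = ¥28; no output level covers variable cost.
The firm minimizes its loss by shutting down and losing only its fixed cost of ¥106.

Shut down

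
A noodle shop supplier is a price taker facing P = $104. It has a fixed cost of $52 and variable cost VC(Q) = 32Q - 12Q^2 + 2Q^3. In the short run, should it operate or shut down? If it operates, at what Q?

Variable cost is VC = 32Q - 12Q^2 + 2Q^3, so AVC = VC/Q = 32 - 12Q + 2Q^2 and MC = dTC/dQ = 32 - 24Q + 6Q^2.
The AVC parabola has its vertex at Q = 12/4 = 3, where AVC = 32 - 12·3 + 2·3^2 = $14.
Because $104 ≥ $14, revenue can cover variable cost; the firm operates.
Solving P = MC: -72 - 24Q + 6Q^2 = 0 ⇒ Q = -2 or 6. On the upward-sloping branch, Q* = 6.
Check: AVC at Q = 6 is $32 ≤ P, so revenue covers variable cost.
Profit = P·Q − TC = 104·6 − 244 = $380.

Produce at Q = 6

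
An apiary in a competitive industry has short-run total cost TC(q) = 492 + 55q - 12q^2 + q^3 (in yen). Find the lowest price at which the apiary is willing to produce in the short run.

The shutdown price is the minimum of AVC. VC = 55q - 12q^2 + q^3, so AVC = 55 - 12q + q^2.
At the minimum of AVC, MC = AVC. MC = 55 - 24q + 3q^2; setting MC = AVC gives 2q^2 - 12q = 0, so q = 6. min AVC = 19.
The firm shuts down for any P below ¥19.

¥19 per unit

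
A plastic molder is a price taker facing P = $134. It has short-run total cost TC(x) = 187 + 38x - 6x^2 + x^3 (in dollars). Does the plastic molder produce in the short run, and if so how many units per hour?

Variable cost is VC = 38x - 6x^2 + x^3, so AVC = VC/x = 38 - 6x + x^2 and MC = dTC/dx = 38 - 12x + 3x^2.
AVC is minimized where dAVC/dx = -6 + 2x = 0, at x = 3; min AVC = 38 - 6·3 + 3^2 = $29.
Because $134 ≥ $29, revenue can cover variable cost; the firm operates.
P = MC gives -96 - 12x + 3x^2 = 0, with roots -4 and 8. Take the larger (rising MC): x* = 8.
Check: AVC at x = 8 is $54 ≤ P, so revenue covers variable cost.
Profit = P·x − TC = 134·8 − 619 = $453.

Produce at x = 8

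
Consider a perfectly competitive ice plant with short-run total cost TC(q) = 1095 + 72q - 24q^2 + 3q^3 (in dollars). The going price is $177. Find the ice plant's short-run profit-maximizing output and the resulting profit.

Profit = -$213 at q = 7

AVC = 72 - 24q + 3q^2; min AVC = $24 at q = 4. Since P = $177 ≥ min AVC, the firm produces.
MC = 72 - 48q + 9q^2. Setting P = MC and taking the root on the rising branch gives q* = 7.
TR = 177·7 = 1239. TC = 1095 + 357 = 1452. Profit = 1239 − 1452 = -$213.
That loss of $213 beats the $1095 the firm would lose by shutting down; producing recovers $882 of fixed cost.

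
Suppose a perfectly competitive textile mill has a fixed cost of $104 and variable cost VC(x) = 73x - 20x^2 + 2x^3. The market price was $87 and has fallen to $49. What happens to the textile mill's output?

MC = 73 - 40x + 6x^2; the shutdown threshold is min AVC = $23 (at x = 5).
At P = $87 ≥ min AVC, set P = MC on the rising branch: x = 7.
At P = $49 ≥ min AVC, set P = MC: x = 6. The firm stays open but cuts output.

Output falls from 7 to 6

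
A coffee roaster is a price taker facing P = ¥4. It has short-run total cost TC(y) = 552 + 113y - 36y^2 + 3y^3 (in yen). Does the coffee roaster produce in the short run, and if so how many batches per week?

Strip out fixed cost: VC = 113y - 36y^2 + 3y^3. Then AVC = 113 - 36y + 3y^2 and MC = 113 - 72y + 9y^2.
AVC is minimized where dAVC/dy = -36 + 6y = 0, at y = 6; min AVC = 113 - 36·6 + 3·6^2 = ¥5.
P = ¥4 lies below min AVC = ¥5; no output level covers variable cost.
The firm minimizes its loss by shutting down and losing only its fixed cost of ¥552.

Shut down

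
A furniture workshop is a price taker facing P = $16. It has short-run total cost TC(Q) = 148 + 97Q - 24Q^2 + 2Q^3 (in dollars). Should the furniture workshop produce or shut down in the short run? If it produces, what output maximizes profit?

Shut down

From TC, MC = TC'(Q) = 97 - 48Q + 6Q^2 and AVC = VC/Q = 97 - 24Q + 2Q^2.
AVC hits its minimum where MC = AVC, at Q = 6, giving min AVC = 97 - 24·6 + 2·6^2 = $25.
With P < min AVC ($16 < $25), every unit sold adds to the loss.
Best response: produce nothing and absorb the $148 fixed cost.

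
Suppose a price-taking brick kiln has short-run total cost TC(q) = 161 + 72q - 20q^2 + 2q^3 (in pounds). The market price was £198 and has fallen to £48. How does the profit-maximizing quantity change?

AVC = 72 - 20q + 2q^2, minimized at q = 5 where min AVC = £22. MC = 72 - 40q + 6q^2.
At P = £198 ≥ min AVC, set P = MC on the rising branch: q = 9.
At P = £48 ≥ min AVC, set P = MC: q = 6. The firm stays open but cuts output.

Output falls from 9 to 6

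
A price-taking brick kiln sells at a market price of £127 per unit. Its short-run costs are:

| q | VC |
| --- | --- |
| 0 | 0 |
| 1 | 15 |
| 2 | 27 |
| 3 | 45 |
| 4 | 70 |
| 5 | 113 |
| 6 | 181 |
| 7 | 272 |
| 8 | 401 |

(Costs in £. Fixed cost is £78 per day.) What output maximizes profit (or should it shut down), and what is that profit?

q = 7; profit = £539

Profit at each row (π = 127q − TC): q=0: -78; q=1: 34; q=2: 149; q=3: 258; q=4: 360; q=5: 444; q=6: 503; q=7: 539; q=8: 537.
Profit is maximized at q = 7. AVC there is 272/7 = £38.86 ≤ P, so producing beats shutting down (which would give -£78).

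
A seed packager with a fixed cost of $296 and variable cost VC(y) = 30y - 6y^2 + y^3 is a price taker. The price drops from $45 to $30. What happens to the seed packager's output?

MC = 30 - 12y + 3y^2; the shutdown threshold is min AVC = $21 (at y = 3).
At P = $45 ≥ min AVC, set P = MC on the rising branch: y = 5.
At P = $30 ≥ min AVC, set P = MC: y = 4. The firm stays open but cuts output.

Output falls from 5 to 4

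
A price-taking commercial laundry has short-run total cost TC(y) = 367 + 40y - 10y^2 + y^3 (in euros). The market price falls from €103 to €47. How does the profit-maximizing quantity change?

AVC = 40 - 10y + y^2, minimized at y = 5 where min AVC = €15. MC = 40 - 20y + 3y^2.
At P = €103 ≥ min AVC, set P = MC on the rising branch: y = 9.
At P = €47 ≥ min AVC, set P = MC: y = 7. The firm stays open but cuts output.

Output falls from 9 to 7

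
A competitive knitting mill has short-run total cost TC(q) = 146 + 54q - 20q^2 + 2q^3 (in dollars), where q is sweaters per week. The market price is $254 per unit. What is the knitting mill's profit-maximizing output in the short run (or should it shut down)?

Produce at q = 10

Strip out fixed cost: VC = 54q - 20q^2 + 2q^3. Then AVC = 54 - 20q + 2q^2 and MC = 54 - 40q + 6q^2.
The AVC parabola has its vertex at q = 20/4 = 5, where AVC = 54 - 20·5 + 2·5^2 = $4.
Since P = $254 ≥ min AVC = $4, price covers variable cost and the firm should produce.
P = MC gives -200 - 40q + 6q^2 = 0, with roots -10/3 and 10. Take the larger (rising MC): q* = 10.
Check: AVC at q = 10 is $54 ≤ P, so revenue covers variable cost.
Profit = P·q − TC = 254·10 − 686 = $1854.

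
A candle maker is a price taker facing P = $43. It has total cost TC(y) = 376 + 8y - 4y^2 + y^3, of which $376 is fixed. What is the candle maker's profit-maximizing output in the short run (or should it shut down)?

Produce at y = 5

Strip out fixed cost: VC = 8y - 4y^2 + y^3. Then AVC = 8 - 4y + y^2 and MC = 8 - 8y + 3y^2.
AVC hits its minimum where MC = AVC, at y = 2, giving min AVC = 8 - 4·2 + 2^2 = $4.
Because $43 ≥ $4, revenue can cover variable cost; the firm operates.
Set P = MC: 43 = 8 - 8y + 3y^2 → -35 - 8y + 3y^2 = 0. The roots are y = -7/3 and y = 5; the profit-maximizing output is on the rising part of MC, so y* = 5.
Check: AVC at y = 5 is $13 ≤ P, so revenue covers variable cost.
Profit = P·y − TC = 43·5 − 441 = -$226, a loss, but smaller than the $376 fixed cost the firm would lose by shutting down.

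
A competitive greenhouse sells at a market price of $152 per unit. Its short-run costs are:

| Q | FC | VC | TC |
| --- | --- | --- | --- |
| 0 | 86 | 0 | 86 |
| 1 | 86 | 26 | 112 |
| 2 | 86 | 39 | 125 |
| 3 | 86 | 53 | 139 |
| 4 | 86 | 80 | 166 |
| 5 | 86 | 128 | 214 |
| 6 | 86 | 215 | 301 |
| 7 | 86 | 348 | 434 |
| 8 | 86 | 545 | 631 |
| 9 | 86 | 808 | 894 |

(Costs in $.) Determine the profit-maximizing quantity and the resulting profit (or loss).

Q = 7; profit = $630

Profit at each row (π = 152Q − TC): Q=0: -86; Q=1: 40; Q=2: 179; Q=3: 317; Q=4: 442; Q=5: 546; Q=6: 611; Q=7: 630; Q=8: 585; Q=9: 474.
Profit is maximized at Q = 7. AVC there is 348/7 = $49.71 ≤ P, so producing beats shutting down (which would give -$86).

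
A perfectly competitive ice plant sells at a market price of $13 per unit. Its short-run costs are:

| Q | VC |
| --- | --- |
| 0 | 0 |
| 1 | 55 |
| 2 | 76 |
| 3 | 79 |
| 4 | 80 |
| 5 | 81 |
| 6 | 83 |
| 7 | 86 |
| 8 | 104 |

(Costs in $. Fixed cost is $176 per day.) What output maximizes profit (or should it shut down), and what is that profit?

Q = 7; profit = -$171

Compute π = P·Q − TC at each output: Q=0: -176; Q=1: -218; Q=2: -226; Q=3: -216; Q=4: -204; Q=5: -192; Q=6: -181; Q=7: -171; Q=8: -176.
Profit is maximized at Q = 7. AVC there is 86/7 = $12.29 ≤ P, so producing beats shutting down (which would give -$176).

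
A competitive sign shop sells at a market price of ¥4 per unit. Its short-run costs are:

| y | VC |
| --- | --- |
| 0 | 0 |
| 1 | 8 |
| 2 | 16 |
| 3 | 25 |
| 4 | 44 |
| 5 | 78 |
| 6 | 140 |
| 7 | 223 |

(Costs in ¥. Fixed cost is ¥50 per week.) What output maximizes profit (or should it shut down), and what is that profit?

y = 0 (shut down); profit = -¥50

Tabulate TR − TC: y=0: -50; y=1: -54; y=2: -58; y=3: -63; y=4: -78; y=5: -108; y=6: -166; y=7: -245.
Profit is highest at y = 0. Equivalently, the lowest AVC in the table is 8/1 ≈ ¥8 at y = 1, and P = ¥4 falls below it — price never covers variable cost, so the firm shuts down and loses only its fixed cost.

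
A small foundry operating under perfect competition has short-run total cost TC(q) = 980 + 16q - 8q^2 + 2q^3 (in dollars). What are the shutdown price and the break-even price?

Shutdown price = $8; break-even price = $198

Shutdown price = min AVC. AVC = 16 - 8q + 2q^2, with vertex at q = 2 and minimum $8.
ATC = 980/q + 16 - 8q + 2q^2. Setting dATC/dq = −980/q^2 − 8 + 4q = 0 gives q = 7 (since 4·7^3 − 8·7^2 = 980).
min ATC = 980/7 + 16 − 8·7 + 2·7^2 = $198. That is the break-even price.
For $8 ≤ P < $198 the firm produces at a loss; below $8 it shuts down.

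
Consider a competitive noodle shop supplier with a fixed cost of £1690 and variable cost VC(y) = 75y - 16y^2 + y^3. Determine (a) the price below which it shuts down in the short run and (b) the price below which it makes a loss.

AVC = 75 - 16y + y^2; minimized at y = 8, giving min AVC = £11. That is the shutdown price.
ATC = 1690/y + 75 - 16y + y^2. Setting dATC/dy = −1690/y^2 − 16 + 2y = 0 gives y = 13 (since 2·13^3 − 16·13^2 = 1690).
min ATC = 1690/13 + 75 − 16·13 + 13^2 = £166. That is the break-even price.
Between these two prices the firm operates at a loss; above £166 it earns a profit.

Shutdown price = £11; break-even price = £166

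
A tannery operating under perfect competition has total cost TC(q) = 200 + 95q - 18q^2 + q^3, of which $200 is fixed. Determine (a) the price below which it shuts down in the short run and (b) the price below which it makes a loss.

Shutdown price = $14; break-even price = $35

AVC = 95 - 18q + q^2; minimized at q = 9, giving min AVC = $14. That is the shutdown price.
ATC = 200/q + 95 - 18q + q^2. Setting dATC/dq = −200/q^2 − 18 + 2q = 0 gives q = 10 (since 2·10^3 − 18·10^2 = 200).
min ATC = 200/10 + 95 − 18·10 + 10^2 = $35. That is the break-even price.
For $14 ≤ P < $35 the firm produces at a loss; below $14 it shuts down.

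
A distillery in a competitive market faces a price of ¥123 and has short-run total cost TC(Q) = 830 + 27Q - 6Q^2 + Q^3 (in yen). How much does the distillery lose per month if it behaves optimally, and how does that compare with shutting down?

Profit = -¥190 at Q = 8

AVC = 27 - 6Q + Q^2; min AVC = ¥18 at Q = 3. Since P = ¥123 ≥ min AVC, the firm produces.
With MC = 27 - 12Q + 3Q^2, P = MC on the upward-sloping part at Q* = 8.
TR = 123·8 = 984. TC = 830 + 344 = 1174. Profit = 984 − 1174 = -¥190.
That loss of ¥190 beats the ¥830 the firm would lose by shutting down; producing recovers ¥640 of fixed cost.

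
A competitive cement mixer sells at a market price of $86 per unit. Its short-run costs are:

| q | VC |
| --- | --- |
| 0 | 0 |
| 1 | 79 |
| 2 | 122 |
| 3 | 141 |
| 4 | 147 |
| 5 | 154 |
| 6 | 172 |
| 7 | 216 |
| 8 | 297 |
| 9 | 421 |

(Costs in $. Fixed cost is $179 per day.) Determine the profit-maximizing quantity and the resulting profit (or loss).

q = 8; profit = $212

Profit at each row (π = 86q − TC): q=0: -179; q=1: -172; q=2: -129; q=3: -62; q=4: 18; q=5: 97; q=6: 165; q=7: 207; q=8: 212; q=9: 174.
Profit is maximized at q = 8. AVC there is 297/8 = $37.12 ≤ P, so producing beats shutting down (which would give -$179).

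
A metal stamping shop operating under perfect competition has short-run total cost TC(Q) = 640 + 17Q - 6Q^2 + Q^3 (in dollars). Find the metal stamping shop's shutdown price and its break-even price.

Shutdown price = $8; break-even price = $113

Shutdown price = min AVC. AVC = 17 - 6Q + Q^2, with vertex at Q = 3 and minimum $8.
ATC = 640/Q + 17 - 6Q + Q^2. Setting dATC/dQ = −640/Q^2 − 6 + 2Q = 0 gives Q = 8 (since 2·8^3 − 6·8^2 = 640).
min ATC = 640/8 + 17 − 6·8 + 8^2 = $113. That is the break-even price.
Between these two prices the firm operates at a loss; above $113 it earns a profit.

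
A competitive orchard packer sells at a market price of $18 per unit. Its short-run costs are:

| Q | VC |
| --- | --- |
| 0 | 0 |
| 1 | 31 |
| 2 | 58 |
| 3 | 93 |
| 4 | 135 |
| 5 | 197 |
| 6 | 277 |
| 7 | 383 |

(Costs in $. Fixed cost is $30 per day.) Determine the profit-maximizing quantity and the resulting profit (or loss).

Q = 0 (shut down); profit = -$30

Profit at each row (π = 18Q − TC): Q=0: -30; Q=1: -43; Q=2: -52; Q=3: -69; Q=4: -93; Q=5: -137; Q=6: -199; Q=7: -287.
Profit is highest at Q = 0. Equivalently, the lowest AVC in the table is 58/2 ≈ $29 at Q = 2, and P = $18 falls below it — price never covers variable cost, so the firm shuts down and loses only its fixed cost.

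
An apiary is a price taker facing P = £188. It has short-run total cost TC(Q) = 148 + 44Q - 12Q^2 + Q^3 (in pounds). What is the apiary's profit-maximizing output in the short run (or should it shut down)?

Produce at Q = 12

From TC, MC = TC'(Q) = 44 - 24Q + 3Q^2 and AVC = VC/Q = 44 - 12Q + Q^2.
AVC hits its minimum where MC = AVC, at Q = 6, giving min AVC = 44 - 12·6 + 6^2 = £8.
Because £188 ≥ £8, revenue can cover variable cost; the firm operates.
Set P = MC: 188 = 44 - 24Q + 3Q^2 → -144 - 24Q + 3Q^2 = 0. The roots are Q = -4 and Q = 12; the profit-maximizing output is on the rising part of MC, so Q* = 12.
Check: AVC at Q = 12 is £44 ≤ P, so revenue covers variable cost.
Profit = P·Q − TC = 188·12 − 676 = £1580.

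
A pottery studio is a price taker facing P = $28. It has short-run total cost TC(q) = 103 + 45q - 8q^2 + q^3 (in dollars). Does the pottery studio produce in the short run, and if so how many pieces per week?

Variable cost is VC = 45q - 8q^2 + q^3, so AVC = VC/q = 45 - 8q + q^2 and MC = dTC/dq = 45 - 16q + 3q^2.
AVC hits its minimum where MC = AVC, at q = 4, giving min AVC = 45 - 8·4 + 4^2 = $29.
Since P = $28 < min AVC = $29, price fails to cover variable cost at any output.
Shutting down limits the loss to fixed cost, $103.

Shut down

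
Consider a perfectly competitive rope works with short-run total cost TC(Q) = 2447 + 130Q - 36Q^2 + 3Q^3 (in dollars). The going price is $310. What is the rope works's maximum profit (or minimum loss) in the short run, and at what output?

AVC = 130 - 36Q + 3Q^2 has its minimum $22 at Q = 6; price $310 clears that bar, so the firm operates.
MC = 130 - 72Q + 9Q^2. Setting P = MC and taking the root on the rising branch gives Q* = 10.
TR = 310·10 = 3100. TC = 2447 + 700 = 3147. Profit = 3100 − 3147 = -$47.
That loss of $47 beats the $2447 the firm would lose by shutting down; producing recovers $2400 of fixed cost.

Profit = -$47 at Q = 10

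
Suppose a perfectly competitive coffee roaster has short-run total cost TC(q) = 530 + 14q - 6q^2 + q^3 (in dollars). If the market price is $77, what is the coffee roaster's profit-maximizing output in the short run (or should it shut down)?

Variable cost is VC = 14q - 6q^2 + q^3, so AVC = VC/q = 14 - 6q + q^2 and MC = dTC/dq = 14 - 12q + 3q^2.
AVC hits its minimum where MC = AVC, at q = 3, giving min AVC = 14 - 6·3 + 3^2 = $5.
P = $77 exceeds min AVC = $5, so the firm stays open.
P = MC gives -63 - 12q + 3q^2 = 0, with roots -3 and 7. Take the larger (rising MC): q* = 7.
Check: AVC at q = 7 is $21 ≤ P, so revenue covers variable cost.
Profit = P·q − TC = 77·7 − 677 = -$138, a loss, but smaller than the $530 fixed cost the firm would lose by shutting down.

Produce at q = 7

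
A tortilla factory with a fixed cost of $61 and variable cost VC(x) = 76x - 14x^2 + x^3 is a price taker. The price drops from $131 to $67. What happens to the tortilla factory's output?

Output falls from 11 to 9

MC = 76 - 28x + 3x^2; the shutdown threshold is min AVC = $27 (at x = 7).
With P = $131 above the shutdown price, P = MC gives x = 11.
At P = $67 ≥ min AVC, set P = MC: x = 9. The firm stays open but cuts output.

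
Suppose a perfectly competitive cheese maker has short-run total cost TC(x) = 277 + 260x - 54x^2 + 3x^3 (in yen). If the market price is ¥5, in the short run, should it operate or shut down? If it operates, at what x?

Shut down

Variable cost is VC = 260x - 54x^2 + 3x^3, so AVC = VC/x = 260 - 54x + 3x^2 and MC = dTC/dx = 260 - 108x + 9x^2.
AVC hits its minimum where MC = AVC, at x = 9, giving min AVC = 260 - 54·9 + 3·9^2 = ¥17.
With P < min AVC (¥5 < ¥17), every unit sold adds to the loss.
The firm minimizes its loss by shutting down and losing only its fixed cost of ¥277.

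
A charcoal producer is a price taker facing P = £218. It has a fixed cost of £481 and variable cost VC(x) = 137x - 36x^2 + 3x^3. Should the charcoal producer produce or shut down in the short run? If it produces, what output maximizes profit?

Produce at x = 9

From TC, MC = TC'(x) = 137 - 72x + 9x^2 and AVC = VC/x = 137 - 36x + 3x^2.
AVC hits its minimum where MC = AVC, at x = 6, giving min AVC = 137 - 36·6 + 3·6^2 = £29.
Since P = £218 ≥ min AVC = £29, price covers variable cost and the firm should produce.
Solving P = MC: -81 - 72x + 9x^2 = 0 ⇒ x = -1 or 9. On the upward-sloping branch, x* = 9.
Check: AVC at x = 9 is £56 ≤ P, so revenue covers variable cost.
Profit = P·x − TC = 218·9 − 985 = £977.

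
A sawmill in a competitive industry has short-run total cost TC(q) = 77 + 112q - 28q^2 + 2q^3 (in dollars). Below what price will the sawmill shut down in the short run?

$14 per unit

The shutdown price is the minimum of AVC. VC = 112q - 28q^2 + 2q^3, so AVC = 112 - 28q + 2q^2.
dAVC/dq = -28 + 4q = 0 gives q = 7. min AVC = 112 - 28·7 + 2·7^2 = 14.
So the shutdown price is $14.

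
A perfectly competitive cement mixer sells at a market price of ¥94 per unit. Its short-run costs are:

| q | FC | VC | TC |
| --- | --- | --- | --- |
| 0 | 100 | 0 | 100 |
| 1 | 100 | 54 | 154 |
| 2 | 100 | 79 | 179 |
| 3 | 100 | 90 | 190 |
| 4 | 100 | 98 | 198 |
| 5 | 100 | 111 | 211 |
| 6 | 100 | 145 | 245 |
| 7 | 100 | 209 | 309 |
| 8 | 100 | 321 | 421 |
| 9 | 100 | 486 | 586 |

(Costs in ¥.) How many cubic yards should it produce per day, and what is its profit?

q = 7; profit = ¥349

Tabulate TR − TC: q=0: -100; q=1: -60; q=2: 9; q=3: 92; q=4: 178; q=5: 259; q=6: 319; q=7: 349; q=8: 331; q=9: 260.
Profit is maximized at q = 7. AVC there is 209/7 = ¥29.86 ≤ P, so producing beats shutting down (which would give -¥100).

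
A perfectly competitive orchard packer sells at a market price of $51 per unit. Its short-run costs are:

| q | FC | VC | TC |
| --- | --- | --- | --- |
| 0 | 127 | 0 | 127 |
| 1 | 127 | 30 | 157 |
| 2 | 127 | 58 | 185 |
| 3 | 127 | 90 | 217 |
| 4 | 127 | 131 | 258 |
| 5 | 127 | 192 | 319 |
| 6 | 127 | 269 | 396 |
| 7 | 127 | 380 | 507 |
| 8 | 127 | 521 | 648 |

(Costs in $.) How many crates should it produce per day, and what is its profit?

q = 4; profit = -$54

Compute π = P·q − TC at each output: q=0: -127; q=1: -106; q=2: -83; q=3: -64; q=4: -54; q=5: -64; q=6: -90; q=7: -150; q=8: -240.
Profit is maximized at q = 4. AVC there is 131/4 = $32.75 ≤ P, so producing beats shutting down (which would give -$127).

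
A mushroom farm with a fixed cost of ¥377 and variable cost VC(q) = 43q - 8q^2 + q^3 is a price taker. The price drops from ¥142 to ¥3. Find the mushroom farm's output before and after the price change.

Output falls from 9 to 0 (the firm shuts down)

MC = 43 - 16q + 3q^2; the shutdown threshold is min AVC = ¥27 (at q = 4).
At P = ¥142 ≥ min AVC, set P = MC on the rising branch: q = 9.
At P = ¥3 < min AVC = ¥27, price no longer covers variable cost at any output, so the firm shuts down: q = 0.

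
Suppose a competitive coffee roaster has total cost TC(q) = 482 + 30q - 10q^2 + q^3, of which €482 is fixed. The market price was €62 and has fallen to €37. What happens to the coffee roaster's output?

MC = 30 - 20q + 3q^2; the shutdown threshold is min AVC = €5 (at q = 5).
With P = €62 above the shutdown price, P = MC gives q = 8.
At P = €37 ≥ min AVC, set P = MC: q = 7. The firm stays open but cuts output.

Output falls from 8 to 7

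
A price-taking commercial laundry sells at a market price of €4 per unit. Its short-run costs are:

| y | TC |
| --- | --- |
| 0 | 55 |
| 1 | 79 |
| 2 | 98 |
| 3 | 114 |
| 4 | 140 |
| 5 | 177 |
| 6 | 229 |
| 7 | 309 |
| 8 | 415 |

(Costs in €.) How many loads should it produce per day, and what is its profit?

Compute π = P·y − TC at each output: y=0: -55; y=1: -75; y=2: -90; y=3: -102; y=4: -124; y=5: -157; y=6: -205; y=7: -281; y=8: -383.
Profit is highest at y = 0. Equivalently, the lowest AVC in the table is 59/3 ≈ €19.67 at y = 3, and P = €4 falls below it — price never covers variable cost, so the firm shuts down and loses only its fixed cost.

y = 0 (shut down); profit = -€55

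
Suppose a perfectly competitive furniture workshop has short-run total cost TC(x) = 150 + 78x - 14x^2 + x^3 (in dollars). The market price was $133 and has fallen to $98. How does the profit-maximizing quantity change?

MC = 78 - 28x + 3x^2; the shutdown threshold is min AVC = $29 (at x = 7).
At P = $133 ≥ min AVC, set P = MC on the rising branch: x = 11.
At P = $98 ≥ min AVC, set P = MC: x = 10. The firm stays open but cuts output.

Output falls from 11 to 10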